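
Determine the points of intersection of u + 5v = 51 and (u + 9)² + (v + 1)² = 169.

Substitute v = (51 − u)/5:
26u² + 338u + 936 = 0  ⟹  u² + 13u + 36 = 0
u = −4 or u = −9, giving (−4, 11) and (−9, 12).

(−9, 12) and (−4, 11)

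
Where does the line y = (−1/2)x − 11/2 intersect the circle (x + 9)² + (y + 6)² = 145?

Express y = (−11 − x)/2 and substitute into the circle:
5x² + 70x − 255 = 0  ⟹  x² + 14x − 51 = 0
x = 3 or x = −17, giving (3, −7) and (−17, 3).

(−17, 3) and (3, −7)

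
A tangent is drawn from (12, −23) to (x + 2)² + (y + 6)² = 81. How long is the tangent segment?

2√101

With centre O = (−2, −6), |OP|² = 485 and r² = 81.
The tangent meets the radius at right angles, so tangent² = |PO|² − r² = 485 − 81 = 404.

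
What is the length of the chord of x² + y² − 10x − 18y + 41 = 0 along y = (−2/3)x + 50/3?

Centre (5, 9), r² = 65. Perpendicular distance d from centre to line = |−13| / √13 = 13/√13.
Half the chord is √(r² − d²) = √(52), so the full chord is 4√13.

4√13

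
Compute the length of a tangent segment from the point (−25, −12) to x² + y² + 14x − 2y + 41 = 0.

The centre is (−7, 1) and r = 3. The square of the distance from P to the centre is 324 + 169 = 493.
The tangent meets the radius at right angles, so tangent² = |PO|² − r² = 493 − 9 = 484.

22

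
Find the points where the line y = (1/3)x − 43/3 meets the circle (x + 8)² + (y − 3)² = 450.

(−11, −18) and (7, −12)

From the line, y = (−43 + x)/3. Substituting:
10x² + 40x − 770 = 0  ⟹  x² + 4x − 77 = 0
x = 7 or x = −11, giving (7, −12) and (−11, −18).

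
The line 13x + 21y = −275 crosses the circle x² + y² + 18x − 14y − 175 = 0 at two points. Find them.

Express y = (−275 − 13x)/21 and substitute into the circle:
610x² + 18910x + 79300 = 0  ⟹  x² + 31x + 130 = 0
x = −5 or x = −26, giving (−5, −10) and (−26, 3).

(−26, 3) and (−5, −10)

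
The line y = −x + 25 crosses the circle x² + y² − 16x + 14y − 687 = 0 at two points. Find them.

Express y = −x + 25 and substitute into the circle:
2x² − 80x + 288 = 0  ⟹  x² − 40x + 144 = 0
x = 36 or x = 4, giving (36, −11) and (4, 21).

(4, 21) and (36, −11)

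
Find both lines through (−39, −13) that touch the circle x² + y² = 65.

Write the tangent as mx − y + (−13 − m·(−39)) = 0 and set its distance from the centre to √65:
[m·(39) − (13)]² = 65(m² + 1)
56m² − 39m + 4 = 0, so m = 1/8 or m = 4/7.
Through (−39, −13) these give x − 8y = 65 and 4x − 7y = −65.

x − 8y = 65 and 4x − 7y = −65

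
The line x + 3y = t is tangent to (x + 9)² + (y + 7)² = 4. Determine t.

For a tangent, require d(centre, line) = r = 2.
|1·(−9) + 3·(−7) − t| / √10 = 2
|t − (−30)| = 2√10.

t = −30 ± 2√10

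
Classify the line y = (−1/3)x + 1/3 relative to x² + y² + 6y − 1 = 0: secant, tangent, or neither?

tangent

Substituting the line into the circle gives 10x² − 20x + 10 = 0.
Discriminant = (−20)² − 4·10·(10) = 0.
A repeated root: the line is tangent.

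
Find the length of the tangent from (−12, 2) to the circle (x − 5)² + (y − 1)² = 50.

4√15

Centre (5, 1), r² = 50. |PO|² = (−17)² + (1)² = 290.
The tangent meets the radius at right angles, so tangent² = |PO|² − r² = 290 − 50 = 240.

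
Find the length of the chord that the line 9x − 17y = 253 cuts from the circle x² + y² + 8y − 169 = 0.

√370

Substitute y = (−253 + 9x)/17:
370x² − 3330x − 19240 = 0  ⟹  x² − 9x − 52 = 0
x = 13 or x = −4, giving (13, −8) and (−4, −17).
|(13, −8) − (−4, −17)| = √((17)² + (9)²) = √370.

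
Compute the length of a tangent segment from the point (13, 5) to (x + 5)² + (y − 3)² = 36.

2√73

With centre O = (−5, 3), |OP|² = 328 and r² = 36.
The tangent meets the radius at right angles, so tangent² = |PO|² − r² = 328 − 36 = 292.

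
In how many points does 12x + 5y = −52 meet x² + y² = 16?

Substituting the line into the circle gives 169x² + 1248x + 2304 = 0.
Δ = 1557504 − 1557504 = 0.
A repeated root: the line is tangent.

1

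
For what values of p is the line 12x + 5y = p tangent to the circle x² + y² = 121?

p = −143 or p = 143

The line touches the circle iff its distance from (0, 0) is 11:
|12·0 + 5·0 − p| / √169 = 11
|p| = 11·13, so p = 143 or p = −143.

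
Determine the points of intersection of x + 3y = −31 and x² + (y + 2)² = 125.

Express y = (−31 − x)/3 and substitute into the circle:
10x² + 50x − 500 = 0  ⟹  x² + 5x − 50 = 0
x = 5 or x = −10, giving (5, −12) and (−10, −7).

(−10, −7) and (5, −12)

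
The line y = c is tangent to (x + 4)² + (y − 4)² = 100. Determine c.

c = −6 or c = 14

The line touches the circle iff its distance from (−4, 4) is 10:
|0·(−4) + 1·4 − c| / √1 = 10
|c − (4)| = 10, so c = 14 or c = −6.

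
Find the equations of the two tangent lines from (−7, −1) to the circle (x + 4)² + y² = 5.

Let a tangent through (−7, −1) have slope m. Its distance from (−4, 0) must equal √5:
(3m − (1))² = 5(m² + 1)
2m² − 3m − 2 = 0, so m = 2 or m = −1/2.
With m = 2: 2x − y = −13. With m = −1/2: x + 2y = −9.

2x − y = −13 and x + 2y = −9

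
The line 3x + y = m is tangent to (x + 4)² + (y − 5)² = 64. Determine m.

m = −7 ± 8√10

Tangency holds when the distance from the centre (−4, 5) to the line equals the radius 8:
|3·(−4) + 1·5 − m| / √10 = 8
|m − (−7)| = 8√10.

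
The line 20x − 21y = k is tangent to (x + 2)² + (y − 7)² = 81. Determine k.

The line touches the circle iff its distance from (−2, 7) is 9:
|20·(−2) − 21·7 − k| / √841 = 9
|k − (−187)| = 9·29, so k = 74 or k = −448.

k = −448 or k = 74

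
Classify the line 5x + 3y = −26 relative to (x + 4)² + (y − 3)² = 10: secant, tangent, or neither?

secant

d² = (5·(−4) + 3·3 − (−26))²/34 = 225/34; r² = 10.
Since d² < r², the line cuts the circle twice.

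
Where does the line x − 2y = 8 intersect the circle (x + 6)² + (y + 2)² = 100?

Express y = (−8 + x)/2 and substitute into the circle:
5x² + 40x − 240 = 0  ⟹  x² + 8x − 48 = 0
x = 4 or x = −12, giving (4, −2) and (−12, −10).

(−12, −10) and (4, −2)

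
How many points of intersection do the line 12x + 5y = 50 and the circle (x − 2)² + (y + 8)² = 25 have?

0

Substituting the line into the circle gives 169x² − 2260x + 7575 = 0.
Discriminant = (−2260)² − 4·169·(7575) = −13100 < 0.
No real roots: the line does not meet the circle.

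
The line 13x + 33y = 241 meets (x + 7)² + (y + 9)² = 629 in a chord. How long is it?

The distance from (−7, −9) to the line is 629/√1258, and r² = 629.
Half the chord is √(r² − d²) = √(629/2), so the full chord is √1258.

√1258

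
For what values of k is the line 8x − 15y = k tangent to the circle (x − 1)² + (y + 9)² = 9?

For a tangent, require d(centre, line) = r = 3.
|8·1 − 15·(−9) − k| / √289 = 3
|k − (143)| = 3·17, so k = 194 or k = 92.

k = 92 or k = 194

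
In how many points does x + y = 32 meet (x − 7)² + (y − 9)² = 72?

0

Substituting the line into the circle gives 2x² − 60x + 506 = 0.
Δ = 3600 − 4048 = −448.
No real roots: the line does not meet the circle.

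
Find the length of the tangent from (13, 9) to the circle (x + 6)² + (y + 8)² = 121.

The centre is (−6, −8) and r = 11. The square of the distance from P to the centre is 361 + 289 = 650.
The tangent meets the radius at right angles, so tangent² = |PO|² − r² = 650 − 121 = 529.

23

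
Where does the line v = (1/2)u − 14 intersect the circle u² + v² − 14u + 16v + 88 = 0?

(4, −12) and (12, −8)

Express v = (−28 + u)/2 and substitute into the circle:
5u² − 80u + 240 = 0  ⟹  u² − 16u + 48 = 0
u = 12 or u = 4, giving (12, −8) and (4, −12).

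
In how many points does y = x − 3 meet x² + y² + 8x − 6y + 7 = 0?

Centre (−4, 3), r² = 18. Distance² from centre to line = (−10)²/2 = 50.
Since d² > r², the line lies outside the circle.

0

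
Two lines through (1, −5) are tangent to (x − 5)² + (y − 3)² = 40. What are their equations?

x − 3y = 16 and 3x + y = −2

A line y − (−5) = m(x − (1)) is tangent when its distance from (5, 3) is 2√10:
(4m − (8))² = 40(m² + 1)
3m² + 8m − 3 = 0, so m = 1/3 or m = −3.
Through (1, −5) these give x − 3y = 16 and 3x + y = −2.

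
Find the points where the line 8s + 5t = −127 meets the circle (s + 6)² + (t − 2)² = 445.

(−24, 13) and (−4, −19)

Substitute t = (−127 − 8s)/5:
89s² + 2492s + 8544 = 0  ⟹  s² + 28s + 96 = 0
s = −4 or s = −24, giving (−4, −19) and (−24, 13).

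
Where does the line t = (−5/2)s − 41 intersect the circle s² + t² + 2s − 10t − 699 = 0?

(−24, 19) and (−8, −21)

Substitute t = (−82 − 5s)/2:
29s² + 928s + 5568 = 0  ⟹  s² + 32s + 192 = 0
s = −8 or s = −24, giving (−8, −21) and (−24, 19).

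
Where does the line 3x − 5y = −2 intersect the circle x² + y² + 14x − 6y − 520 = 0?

(−24, −14) and (16, 10)

From the line, y = (2 + 3x)/5. Substituting:
34x² + 272x − 13056 = 0  ⟹  x² + 8x − 384 = 0
x = 16 or x = −24, giving (16, 10) and (−24, −14).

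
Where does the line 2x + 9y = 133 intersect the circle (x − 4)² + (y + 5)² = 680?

Substitute y = (133 − 2x)/9:
85x² − 1360x − 22100 = 0  ⟹  x² − 16x − 260 = 0
x = 26 or x = −10, giving (26, 9) and (−10, 17).

(−10, 17) and (26, 9)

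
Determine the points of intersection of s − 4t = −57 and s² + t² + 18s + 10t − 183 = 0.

Express t = (57 + s)/4 and substitute into the circle:
17s² + 442s + 2601 = 0  ⟹  s² + 26s + 153 = 0
s = −9 or s = −17, giving (−9, 12) and (−17, 10).

(−17, 10) and (−9, 12)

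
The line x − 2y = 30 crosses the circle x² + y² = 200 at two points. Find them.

(2, −14) and (10, −10)

Express y = (−30 + x)/2 and substitute into the circle:
5x² − 60x + 100 = 0  ⟹  x² − 12x + 20 = 0
x = 10 or x = 2, giving (10, −10) and (2, −14).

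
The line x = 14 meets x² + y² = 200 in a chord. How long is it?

The distance from (0, 0) to the line is 14, and r² = 200.
Chord = 2√(r² − d²) = 2·√(4) = 4.

4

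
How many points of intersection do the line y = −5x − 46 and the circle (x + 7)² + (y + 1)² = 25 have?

2

d² = (5·(−7) + 1·(−1) − (−46))²/26 = 50/13; r² = 25.
Since d² < r², the line cuts the circle twice.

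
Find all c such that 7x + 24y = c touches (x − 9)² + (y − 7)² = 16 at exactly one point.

For a tangent, require d(centre, line) = r = 4.
|7·9 + 24·7 − c| / √625 = 4
|c − (231)| = 4·25, so c = 331 or c = 131.

c = 131 or c = 331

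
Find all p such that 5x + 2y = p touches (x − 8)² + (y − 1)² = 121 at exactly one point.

p = 42 ± 11√29

The line touches the circle iff its distance from (8, 1) is 11:
|5·8 + 2·1 − p| / √29 = 11
|p − (42)| = 11√29.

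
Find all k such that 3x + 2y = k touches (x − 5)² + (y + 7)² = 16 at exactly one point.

k = 1 ± 4√13

For a tangent, require d(centre, line) = r = 4.
|3·5 + 2·(−7) − k| / √13 = 4
|k − (1)| = 4√13.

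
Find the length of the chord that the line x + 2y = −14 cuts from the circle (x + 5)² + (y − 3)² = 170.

Express y = (−14 − x)/2 and substitute into the circle:
5x² + 80x − 180 = 0  ⟹  x² + 16x − 36 = 0
x = 2 or x = −18, giving (2, −8) and (−18, 2).
Chord length = distance between (2, −8) and (−18, 2) = √500 = 10√5.

10√5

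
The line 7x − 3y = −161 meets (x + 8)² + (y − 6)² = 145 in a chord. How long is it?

√58

From the line, y = (161 + 7x)/3. Substituting:
58x² + 2146x + 19720 = 0  ⟹  x² + 37x + 340 = 0
x = −17 or x = −20, giving (−17, 14) and (−20, 7).
Chord length = distance between (−17, 14) and (−20, 7) = √58 = √58.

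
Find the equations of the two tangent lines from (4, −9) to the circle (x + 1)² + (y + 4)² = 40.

Write the tangent as mx − y + (−9 − m·(4)) = 0 and set its distance from the centre to 2√10:
[m·(−5) − (5)]² = 40(m² + 1)
3m² − 10m + 3 = 0, so m = 1/3 or m = 3.
With m = 1/3: x − 3y = 31. With m = 3: 3x − y = 21.

x − 3y = 31 and 3x − y = 21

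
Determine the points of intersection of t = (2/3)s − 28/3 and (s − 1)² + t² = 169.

(−4, −12) and (14, 0)

Express t = (−28 + 2s)/3 and substitute into the circle:
13s² − 130s − 728 = 0  ⟹  s² − 10s − 56 = 0
s = 14 or s = −4, giving (14, 0) and (−4, −12).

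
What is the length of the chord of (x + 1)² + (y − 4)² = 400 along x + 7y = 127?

The distance from (−1, 4) to the line is 100/√50, and r² = 400.
Half the chord is √(r² − d²) = √(200), so the full chord is 20√2.

20√2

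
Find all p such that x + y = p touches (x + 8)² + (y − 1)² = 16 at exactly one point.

For a tangent, require d(centre, line) = r = 4.
|1·(−8) + 1·1 − p| / √2 = 4
|p − (−7)| = 4√2.

p = −7 ± 4√2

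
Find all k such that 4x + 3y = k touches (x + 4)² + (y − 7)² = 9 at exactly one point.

k = −10 or k = 20

The line touches the circle iff its distance from (−4, 7) is 3:
|4·(−4) + 3·7 − k| / √25 = 3
|k − (5)| = 3·5, so k = 20 or k = −10.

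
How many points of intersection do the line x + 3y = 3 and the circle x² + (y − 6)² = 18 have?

Centre (0, 6), r² = 18. Distance² from centre to line = (15)²/10 = 45/2.
Since d² > r², the line lies outside the circle.

0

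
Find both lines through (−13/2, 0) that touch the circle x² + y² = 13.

Let a tangent through (−13/2, 0) have slope m. Its distance from (0, 0) must equal √13:
(13/2m − (0))² = 13(m² + 1)
9m² − 4 = 0, so m = 2/3 or m = −2/3.
Through (−13/2, 0) these give 2x − 3y = −13 and 2x + 3y = −13.

2x − 3y = −13 and 2x + 3y = −13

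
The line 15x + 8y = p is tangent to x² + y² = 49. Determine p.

Tangency holds when the distance from the centre (0, 0) to the line equals the radius 7:
|15·0 + 8·0 − p| / √289 = 7
|p| = 7·17, so p = 119 or p = −119.

p = −119 or p = 119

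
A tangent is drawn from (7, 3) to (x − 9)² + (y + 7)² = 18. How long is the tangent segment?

√86

Centre (9, −7), r² = 18. |PO|² = (−2)² + (10)² = 104.
Power of the point: PT² = |PO|² − r² = 86, so PT = √86.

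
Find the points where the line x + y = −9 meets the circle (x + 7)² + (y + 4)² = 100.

(−13, 4) and (1, −10)

From the line, y = −x − 9. Substituting:
2x² + 24x − 26 = 0  ⟹  x² + 12x − 13 = 0
x = 1 or x = −13, giving (1, −10) and (−13, 4).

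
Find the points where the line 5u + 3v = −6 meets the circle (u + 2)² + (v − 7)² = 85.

Express v = (−6 − 5u)/3 and substitute into the circle:
34u² + 306u = 0  ⟹  u² + 9u = 0
u = 0 or u = −9, giving (0, −2) and (−9, 13).

(−9, 13) and (0, −2)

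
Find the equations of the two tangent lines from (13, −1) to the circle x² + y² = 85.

7x + 6y = 85 and 6x − 7y = 85

A line y − (−1) = m(x − (13)) is tangent when its distance from (0, 0) is √85:
[m·(−13) − (1)]² = 85(m² + 1)
42m² + 13m − 42 = 0, so m = −7/6 or m = 6/7.
With m = −7/6: 7x + 6y = 85. With m = 6/7: 6x − 7y = 85.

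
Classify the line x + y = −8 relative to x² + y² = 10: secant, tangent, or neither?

neither

d² = (1·0 + 1·0 − (−8))²/2 = 32; r² = 10.
Since d² > r², the line lies outside the circle.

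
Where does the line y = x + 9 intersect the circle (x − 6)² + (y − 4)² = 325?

Express y = x + 9 and substitute into the circle:
2x² − 2x − 264 = 0  ⟹  x² − x − 132 = 0
x = 12 or x = −11, giving (12, 21) and (−11, −2).

(−11, −2) and (12, 21)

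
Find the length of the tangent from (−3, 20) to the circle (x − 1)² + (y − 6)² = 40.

2√43

With centre O = (1, 6), |OP|² = 212 and r² = 40.
By the tangent–radius right angle, tangent length = √(|PO|² − r²) = √172 = 2√43.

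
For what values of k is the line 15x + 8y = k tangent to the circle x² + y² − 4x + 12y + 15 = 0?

For a tangent, require d(centre, line) = r = 5.
|15·2 + 8·(−6) − k| / √289 = 5
|k − (−18)| = 5·17, so k = 67 or k = −103.

k = −103 or k = 67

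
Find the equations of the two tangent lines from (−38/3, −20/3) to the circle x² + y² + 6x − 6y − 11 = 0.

Let a tangent through (−38/3, −20/3) have slope m. Its distance from (−3, 3) must equal √29:
[m·(29/3) − (29/3)]² = 29(m² + 1)
10m² − 29m + 10 = 0, so m = 5/2 or m = 2/5.
Through (−38/3, −20/3) these give 5x − 2y = −50 and 2x − 5y = 8.

5x − 2y = −50 and 2x − 5y = 8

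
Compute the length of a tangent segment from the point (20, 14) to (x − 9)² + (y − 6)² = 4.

√181

The centre is (9, 6) and r = 2. The square of the distance from P to the centre is 121 + 64 = 185.
Power of the point: PT² = |PO|² − r² = 181, so PT = √181.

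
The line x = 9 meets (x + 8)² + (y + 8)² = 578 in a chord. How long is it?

34

The distance from (−8, −8) to the line is 17, and r² = 578.
Half the chord is √(r² − d²) = √(289), so the full chord is 34.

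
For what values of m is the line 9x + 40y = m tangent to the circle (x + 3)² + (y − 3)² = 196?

For a tangent, require d(centre, line) = r = 14.
|9·(−3) + 40·3 − m| / √1681 = 14
|m − (93)| = 14·41, so m = 667 or m = −481.

m = −481 or m = 667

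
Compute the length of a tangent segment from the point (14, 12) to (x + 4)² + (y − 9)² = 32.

With centre O = (−4, 9), |OP|² = 333 and r² = 32.
By the tangent–radius right angle, tangent length = √(|PO|² − r²) = √301.

√301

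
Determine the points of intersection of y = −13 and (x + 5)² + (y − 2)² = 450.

Express y = −13 and substitute into the circle:
x² + 10x − 200 = 0
x = 10 or x = −20, giving (10, −13) and (−20, −13).

(−20, −13) and (10, −13)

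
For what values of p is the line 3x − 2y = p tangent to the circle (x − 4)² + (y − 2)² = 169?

p = 8 ± 13√13

Tangency holds when the distance from the centre (4, 2) to the line equals the radius 13:
|3·4 − 2·2 − p| / √13 = 13
|p − (8)| = 13√13.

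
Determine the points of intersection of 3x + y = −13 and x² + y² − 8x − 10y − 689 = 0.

Substitute y = −3x − 13:
10x² + 100x − 390 = 0  ⟹  x² + 10x − 39 = 0
x = 3 or x = −13, giving (3, −22) and (−13, 26).

(−13, 26) and (3, −22)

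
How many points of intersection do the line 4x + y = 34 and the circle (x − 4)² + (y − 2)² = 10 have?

Substituting the line into the circle gives 17x² − 264x + 1030 = 0.
Δ = 69696 − 70040 = −344.
No real roots: the line does not meet the circle.

0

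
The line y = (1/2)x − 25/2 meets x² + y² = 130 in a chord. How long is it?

2√5

Centre (0, 0), r² = 130. Perpendicular distance d from centre to line = |−25| / √5 = 25/√5.
Chord = 2√(r² − d²) = 2·√(5) = 2√5.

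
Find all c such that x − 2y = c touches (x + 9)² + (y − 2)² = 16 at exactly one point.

c = −13 ± 4√5

Tangency holds when the distance from the centre (−9, 2) to the line equals the radius 4:
|1·(−9) − 2·2 − c| / √5 = 4
|c − (−13)| = 4√5.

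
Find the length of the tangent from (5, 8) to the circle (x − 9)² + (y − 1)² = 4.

Centre (9, 1), r² = 4. |PO|² = (−4)² + (7)² = 65.
The tangent meets the radius at right angles, so tangent² = |PO|² − r² = 65 − 4 = 61.

√61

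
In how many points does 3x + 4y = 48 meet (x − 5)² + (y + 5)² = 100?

0

Substituting the line into the circle gives 25x² − 568x + 3424 = 0.
Δ = 322624 − 342400 = −19776.
No real roots: the line does not meet the circle.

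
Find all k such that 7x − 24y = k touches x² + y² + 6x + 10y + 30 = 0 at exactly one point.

k = 49 or k = 149

For a tangent, require d(centre, line) = r = 2.
|7·(−3) − 24·(−5) − k| / √625 = 2
|k − (99)| = 2·25, so k = 149 or k = 49.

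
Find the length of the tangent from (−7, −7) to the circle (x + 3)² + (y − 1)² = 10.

√70

The centre is (−3, 1) and r = √10. The square of the distance from P to the centre is 16 + 64 = 80.
Power of the point: PT² = |PO|² − r² = 70, so PT = √70.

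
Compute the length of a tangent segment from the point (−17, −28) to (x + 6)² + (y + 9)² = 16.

The centre is (−6, −9) and r = 4. The square of the distance from P to the centre is 121 + 361 = 482.
The tangent meets the radius at right angles, so tangent² = |PO|² − r² = 482 − 16 = 466.

√466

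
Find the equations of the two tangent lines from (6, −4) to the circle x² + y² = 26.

Write the tangent as mx − y + (−4 − m·(6)) = 0 and set its distance from the centre to √26:
(−6m − (4))² = 26(m² + 1)
5m² + 24m − 5 = 0, so m = 1/5 or m = −5.
With m = 1/5: x − 5y = 26. With m = −5: 5x + y = 26.

x − 5y = 26 and 5x + y = 26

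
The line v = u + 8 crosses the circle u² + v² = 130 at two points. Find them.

Substitute v = u + 8:
2u² + 16u − 66 = 0  ⟹  u² + 8u − 33 = 0
u = 3 or u = −11, giving (3, 11) and (−11, −3).

(−11, −3) and (3, 11)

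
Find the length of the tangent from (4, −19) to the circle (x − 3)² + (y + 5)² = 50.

7√3

With centre O = (3, −5), |OP|² = 197 and r² = 50.
By the tangent–radius right angle, tangent length = √(|PO|² − r²) = √147 = 7√3.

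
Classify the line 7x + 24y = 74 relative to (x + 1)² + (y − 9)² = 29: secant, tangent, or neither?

neither

Centre (−1, 9), r² = 29. Distance² from centre to line = (135)²/625 = 729/25.
Since d² > r², the line lies outside the circle.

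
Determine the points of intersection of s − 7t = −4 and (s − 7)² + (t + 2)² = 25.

Substitute t = (4 + s)/7:
50s² − 650s + 1500 = 0  ⟹  s² − 13s + 30 = 0
s = 10 or s = 3, giving (10, 2) and (3, 1).

(3, 1) and (10, 2)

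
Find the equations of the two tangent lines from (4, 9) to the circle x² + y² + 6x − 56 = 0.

A line y − (9) = m(x − (4)) is tangent when its distance from (−3, 0) is √65:
(−7m − (−9))² = 65(m² + 1)
8m² + 63m − 8 = 0, so m = −8 or m = 1/8.
Through (4, 9) these give 8x + y = 41 and x − 8y = −68.

8x + y = 41 and x − 8y = −68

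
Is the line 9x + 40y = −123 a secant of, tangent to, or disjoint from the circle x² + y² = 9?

Centre (0, 0), r² = 9. Distance² from centre to line = (123)²/1681 = 9.
Since d² = r², the line is tangent.

tangent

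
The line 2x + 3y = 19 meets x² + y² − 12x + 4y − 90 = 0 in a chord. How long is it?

6√13

Centre (6, −2), r² = 130. Perpendicular distance d from centre to line = |−13| / √13 = 13/√13.
Chord = 2√(r² − d²) = 2·√(117) = 6√13.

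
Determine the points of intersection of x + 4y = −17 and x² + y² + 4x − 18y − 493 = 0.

(−25, 2) and (15, −8)

From the line, y = (−17 − x)/4. Substituting:
17x² + 170x − 6375 = 0  ⟹  x² + 10x − 375 = 0
x = 15 or x = −25, giving (15, −8) and (−25, 2).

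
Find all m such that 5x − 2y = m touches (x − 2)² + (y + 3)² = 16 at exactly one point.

Tangency holds when the distance from the centre (2, −3) to the line equals the radius 4:
|5·2 − 2·(−3) − m| / √29 = 4
|m − (16)| = 4√29.

m = 16 ± 4√29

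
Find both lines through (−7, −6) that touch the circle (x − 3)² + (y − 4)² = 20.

2x − y = −8 and x − 2y = 5

Let a tangent through (−7, −6) have slope m. Its distance from (3, 4) must equal 2√5:
(10m − (10))² = 20(m² + 1)
2m² − 5m + 2 = 0, so m = 2 or m = 1/2.
Through (−7, −6) these give 2x − y = −8 and x − 2y = 5.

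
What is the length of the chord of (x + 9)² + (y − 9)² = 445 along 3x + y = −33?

13√10

From the line, y = −3x − 33. Substituting:
10x² + 270x + 1400 = 0  ⟹  x² + 27x + 140 = 0
x = −7 or x = −20, giving (−7, −12) and (−20, 27).
|(−7, −12) − (−20, 27)| = √((13)² + (−39)²) = 13√10.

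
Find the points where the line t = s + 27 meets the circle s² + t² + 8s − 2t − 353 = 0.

Substitute t = s + 27:
2s² + 60s + 322 = 0  ⟹  s² + 30s + 161 = 0
s = −7 or s = −23, giving (−7, 20) and (−23, 4).

(−23, 4) and (−7, 20)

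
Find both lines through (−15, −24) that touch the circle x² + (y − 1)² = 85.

9x − 2y = −87 and 6x − 7y = 78

Let a tangent through (−15, −24) have slope m. Its distance from (0, 1) must equal √85:
(15m − (25))² = 85(m² + 1)
14m² − 75m + 54 = 0, so m = 9/2 or m = 6/7.
With m = 9/2: 9x − 2y = −87. With m = 6/7: 6x − 7y = 78.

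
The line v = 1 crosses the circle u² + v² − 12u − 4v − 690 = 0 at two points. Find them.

(−21, 1) and (33, 1)

From the line, v = 1. Substituting:
u² − 12u − 693 = 0
u = 33 or u = −21, giving (33, 1) and (−21, 1).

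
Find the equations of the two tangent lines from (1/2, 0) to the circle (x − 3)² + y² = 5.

2x − y = 1 and 2x + y = 1

Write the tangent as mx − y + (0 − m·(1/2)) = 0 and set its distance from the centre to √5:
(5/2m − (0))² = 5(m² + 1)
m² − 4 = 0, so m = 2 or m = −2.
Through (1/2, 0) these give 2x − y = 1 and 2x + y = 1.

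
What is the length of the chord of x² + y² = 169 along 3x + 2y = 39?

Substitute y = (39 − 3x)/2:
13x² − 234x + 845 = 0  ⟹  x² − 18x + 65 = 0
x = 13 or x = 5, giving (13, 0) and (5, 12).
|(13, 0) − (5, 12)| = √((8)² + (−12)²) = 4√13.

4√13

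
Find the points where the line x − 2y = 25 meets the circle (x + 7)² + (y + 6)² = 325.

(−17, −21) and (11, −7)

Substitute y = (−25 + x)/2:
5x² + 30x − 935 = 0  ⟹  x² + 6x − 187 = 0
x = 11 or x = −17, giving (11, −7) and (−17, −21).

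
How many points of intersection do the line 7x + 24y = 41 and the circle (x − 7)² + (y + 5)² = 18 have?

0

Substituting the line into the circle gives 625x² − 10318x + 43777 = 0.
Discriminant = (−10318)² − 4·625·(43777) = −2981376 < 0.
No real roots: the line does not meet the circle.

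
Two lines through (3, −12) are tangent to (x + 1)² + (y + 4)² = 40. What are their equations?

Let a tangent through (3, −12) have slope m. Its distance from (−1, −4) must equal 2√10:
(−4m − (8))² = 40(m² + 1)
3m² − 8m − 3 = 0, so m = 3 or m = −1/3.
With m = 3: 3x − y = 21. With m = −1/3: x + 3y = −33.

3x − y = 21 and x + 3y = −33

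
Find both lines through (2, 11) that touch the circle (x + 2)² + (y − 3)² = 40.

3x + y = 17 and x − 3y = −31

Let a tangent through (2, 11) have slope m. Its distance from (−2, 3) must equal 2√10:
[m·(−4) − (−8)]² = 40(m² + 1)
3m² + 8m − 3 = 0, so m = −3 or m = 1/3.
With m = −3: 3x + y = 17. With m = 1/3: x − 3y = −31.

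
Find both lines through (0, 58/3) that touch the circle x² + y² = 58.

7x − 3y = −58 and 7x + 3y = 58

Write the tangent as mx − y + (58/3 − m·(0)) = 0 and set its distance from the centre to √58:
[m·(0) − (−58/3)]² = 58(m² + 1)
9m² − 49 = 0, so m = 7/3 or m = −7/3.
With m = 7/3: 7x − 3y = −58. With m = −7/3: 7x + 3y = 58.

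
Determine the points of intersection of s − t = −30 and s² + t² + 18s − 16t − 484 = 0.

Substitute t = s + 30:
2s² + 62s − 64 = 0  ⟹  s² + 31s − 32 = 0
s = 1 or s = −32, giving (1, 31) and (−32, −2).

(−32, −2) and (1, 31)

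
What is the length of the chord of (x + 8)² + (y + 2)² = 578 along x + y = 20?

16√2

From the line, y = −x + 20. Substituting:
2x² − 28x − 30 = 0  ⟹  x² − 14x − 15 = 0
x = 15 or x = −1, giving (15, 5) and (−1, 21).
Chord length = distance between (15, 5) and (−1, 21) = √512 = 16√2.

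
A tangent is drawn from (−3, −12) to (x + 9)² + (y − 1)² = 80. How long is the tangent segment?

With centre O = (−9, 1), |OP|² = 205 and r² = 80.
Power of the point: PT² = |PO|² − r² = 125, so PT = 5√5.

5√5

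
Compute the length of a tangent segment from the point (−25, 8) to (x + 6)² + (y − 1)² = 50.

6√10

The centre is (−6, 1) and r = 5√2. The square of the distance from P to the centre is 361 + 49 = 410.
Power of the point: PT² = |PO|² − r² = 360, so PT = 6√10.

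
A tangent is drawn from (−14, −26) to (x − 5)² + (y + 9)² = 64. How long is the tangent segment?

Centre (5, −9), r² = 64. |PO|² = (−19)² + (−17)² = 650.
The tangent meets the radius at right angles, so tangent² = |PO|² − r² = 650 − 64 = 586.

√586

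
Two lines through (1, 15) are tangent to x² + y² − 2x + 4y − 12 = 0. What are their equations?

A line y − (15) = m(x − (1)) is tangent when its distance from (1, −2) is √17:
[m·(0) − (−17)]² = 17(m² + 1)
m² − 16 = 0, so m = −4 or m = 4.
With m = −4: 4x + y = 19. With m = 4: 4x − y = −11.

4x + y = 19 and 4x − y = −11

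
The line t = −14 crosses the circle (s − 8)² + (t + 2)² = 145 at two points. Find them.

Express t = −14 and substitute into the circle:
s² − 16s + 63 = 0
s = 9 or s = 7, giving (9, −14) and (7, −14).

(7, −14) and (9, −14)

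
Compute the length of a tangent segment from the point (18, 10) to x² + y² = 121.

√303

With centre O = (0, 0), |OP|² = 424 and r² = 121.
By the tangent–radius right angle, tangent length = √(|PO|² − r²) = √303.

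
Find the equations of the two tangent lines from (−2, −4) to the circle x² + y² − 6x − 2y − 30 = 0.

3x + y = −10 and x + 3y = −14

Let a tangent through (−2, −4) have slope m. Its distance from (3, 1) must equal 2√10:
(5m − (5))² = 40(m² + 1)
3m² + 10m + 3 = 0, so m = −3 or m = −1/3.
With m = −3: 3x + y = −10. With m = −1/3: x + 3y = −14.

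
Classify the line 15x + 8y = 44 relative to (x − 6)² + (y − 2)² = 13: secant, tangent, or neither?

neither

Substituting the line into the circle gives 289x² − 1608x + 2256 = 0.
Δ = 2585664 − 2607936 = −22272.
No real roots: the line does not meet the circle.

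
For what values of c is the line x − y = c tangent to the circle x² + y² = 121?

c = ±11√2

For a tangent, require d(centre, line) = r = 11.
|1·0 − 1·0 − c| / √2 = 11
|c| = 11√2.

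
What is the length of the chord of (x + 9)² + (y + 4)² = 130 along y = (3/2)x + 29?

2√13

The distance from (−9, −4) to the line is 39/√13, and r² = 130.
Half the chord is √(r² − d²) = √(13), so the full chord is 2√13.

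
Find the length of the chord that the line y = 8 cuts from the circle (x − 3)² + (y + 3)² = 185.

16

Centre (3, −3), r² = 185. Perpendicular distance d from centre to line = |−11| / √1 = 11.
Half the chord is √(r² − d²) = √(64), so the full chord is 16.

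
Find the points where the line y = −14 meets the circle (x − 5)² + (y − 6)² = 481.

(−4, −14) and (14, −14)

Express y = −14 and substitute into the circle:
x² − 10x − 56 = 0
x = 14 or x = −4, giving (14, −14) and (−4, −14).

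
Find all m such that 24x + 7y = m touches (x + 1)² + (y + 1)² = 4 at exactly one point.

m = −81 or m = 19

The line touches the circle iff its distance from (−1, −1) is 2:
|24·(−1) + 7·(−1) − m| / √625 = 2
|m − (−31)| = 2·25, so m = 19 or m = −81.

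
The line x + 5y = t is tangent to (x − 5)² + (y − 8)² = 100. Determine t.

For a tangent, require d(centre, line) = r = 10.
|1·5 + 5·8 − t| / √26 = 10
|t − (45)| = 10√26.

t = 45 ± 10√26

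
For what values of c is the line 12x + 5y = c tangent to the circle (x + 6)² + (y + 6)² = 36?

c = −180 or c = −24

For a tangent, require d(centre, line) = r = 6.
|12·(−6) + 5·(−6) − c| / √169 = 6
|c − (−102)| = 6·13, so c = −24 or c = −180.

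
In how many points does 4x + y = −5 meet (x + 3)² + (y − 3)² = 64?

2

d² = (4·(−3) + 1·3 − (−5))²/17 = 16/17; r² = 64.
Since d² < r², the line cuts the circle twice.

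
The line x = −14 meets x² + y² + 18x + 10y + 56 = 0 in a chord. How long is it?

10

Centre (−9, −5), r² = 50. Perpendicular distance d from centre to line = |5| / √1 = 5.
Chord = 2√(r² − d²) = 2·√(25) = 10.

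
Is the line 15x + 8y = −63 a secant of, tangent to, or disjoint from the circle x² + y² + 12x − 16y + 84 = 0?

Centre (−6, 8), r² = 16. Distance² from centre to line = (37)²/289 = 1369/289.
Since d² < r², the line cuts the circle twice.

secant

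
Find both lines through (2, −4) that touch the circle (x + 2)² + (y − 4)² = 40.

Let a tangent through (2, −4) have slope m. Its distance from (−2, 4) must equal 2√10:
[m·(−4) − (8)]² = 40(m² + 1)
3m² − 8m − 3 = 0, so m = 3 or m = −1/3.
With m = 3: 3x − y = 10. With m = −1/3: x + 3y = −10.

3x − y = 10 and x + 3y = −10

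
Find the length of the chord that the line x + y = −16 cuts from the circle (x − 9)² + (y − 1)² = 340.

2√2

From the line, y = −x − 16. Substituting:
2x² + 16x + 30 = 0  ⟹  x² + 8x + 15 = 0
x = −3 or x = −5, giving (−3, −13) and (−5, −11).
|(−3, −13) − (−5, −11)| = √((2)² + (−2)²) = 2√2.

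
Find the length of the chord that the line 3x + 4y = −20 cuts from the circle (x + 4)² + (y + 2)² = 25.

Express y = (−20 − 3x)/4 and substitute into the circle:
25x² + 200x = 0  ⟹  x² + 8x = 0
x = 0 or x = −8, giving (0, −5) and (−8, 1).
|(0, −5) − (−8, 1)| = √((8)² + (−6)²) = 10.

10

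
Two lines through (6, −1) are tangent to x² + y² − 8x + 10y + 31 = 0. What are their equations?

Write the tangent as mx − y + (−1 − m·(6)) = 0 and set its distance from the centre to √10:
[m·(−2) − (−4)]² = 10(m² + 1)
3m² + 8m − 3 = 0, so m = −3 or m = 1/3.
Through (6, −1) these give 3x + y = 17 and x − 3y = 9.

3x + y = 17 and x − 3y = 9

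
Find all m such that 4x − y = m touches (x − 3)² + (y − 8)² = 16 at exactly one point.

m = 4 ± 4√17

Tangency holds when the distance from the centre (3, 8) to the line equals the radius 4:
|4·3 − 1·8 − m| / √17 = 4
|m − (4)| = 4√17.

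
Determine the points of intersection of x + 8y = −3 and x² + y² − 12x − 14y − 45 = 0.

(−3, 0) and (13, −2)

Express y = (−3 − x)/8 and substitute into the circle:
65x² − 650x − 2535 = 0  ⟹  x² − 10x − 39 = 0
x = 13 or x = −3, giving (13, −2) and (−3, 0).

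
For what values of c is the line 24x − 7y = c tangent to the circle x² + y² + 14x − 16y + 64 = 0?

c = −399 or c = −49

The line touches the circle iff its distance from (−7, 8) is 7:
|24·(−7) − 7·8 − c| / √625 = 7
|c − (−224)| = 7·25, so c = −49 or c = −399.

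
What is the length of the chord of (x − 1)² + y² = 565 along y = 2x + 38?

From the line, y = 2x + 38. Substituting:
5x² + 150x + 880 = 0  ⟹  x² + 30x + 176 = 0
x = −8 or x = −22, giving (−8, 22) and (−22, −6).
Chord length = distance between (−8, 22) and (−22, −6) = √980 = 14√5.

14√5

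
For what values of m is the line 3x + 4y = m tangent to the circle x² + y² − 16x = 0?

Tangency holds when the distance from the centre (8, 0) to the line equals the radius 8:
|3·8 + 4·0 − m| / √25 = 8
|m − (24)| = 8·5, so m = 64 or m = −16.

m = −16 or m = 64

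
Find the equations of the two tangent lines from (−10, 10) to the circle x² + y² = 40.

Let a tangent through (−10, 10) have slope m. Its distance from (0, 0) must equal 2√10:
(10m − (−10))² = 40(m² + 1)
3m² + 10m + 3 = 0, so m = −3 or m = −1/3.
With m = −3: 3x + y = −20. With m = −1/3: x + 3y = 20.

3x + y = −20 and x + 3y = 20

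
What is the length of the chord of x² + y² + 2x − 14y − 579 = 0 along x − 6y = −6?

8√37

Centre (−1, 7), r² = 629. Perpendicular distance d from centre to line = |−37| / √37 = 37/√37.
Half the chord is √(r² − d²) = √(592), so the full chord is 8√37.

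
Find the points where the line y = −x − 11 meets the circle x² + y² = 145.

(−12, 1) and (1, −12)

Substitute y = −x − 11:
2x² + 22x − 24 = 0  ⟹  x² + 11x − 12 = 0
x = 1 or x = −12, giving (1, −12) and (−12, 1).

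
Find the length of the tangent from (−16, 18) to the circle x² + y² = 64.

The centre is (0, 0) and r = 8. The square of the distance from P to the centre is 256 + 324 = 580.
The tangent meets the radius at right angles, so tangent² = |PO|² − r² = 580 − 64 = 516.

2√129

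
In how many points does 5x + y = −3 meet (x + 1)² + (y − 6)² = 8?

Substituting the line into the circle gives 26x² + 92x + 74 = 0.
Discriminant = (92)² − 4·26·(74) = 768 > 0.
Two real roots: the line is a secant.

2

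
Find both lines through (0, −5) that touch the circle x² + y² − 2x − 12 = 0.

3x + 2y = −10 and 2x − 3y = 15

Write the tangent as mx − y + (−5 − m·(0)) = 0 and set its distance from the centre to √13:
[m·(1) − (5)]² = 13(m² + 1)
6m² + 5m − 6 = 0, so m = −3/2 or m = 2/3.
Through (0, −5) these give 3x + 2y = −10 and 2x − 3y = 15.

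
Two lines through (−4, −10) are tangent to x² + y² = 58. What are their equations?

7x + 3y = −58 and 3x − 7y = 58

A line y − (−10) = m(x − (−4)) is tangent when its distance from (0, 0) is √58:
(4m − (10))² = 58(m² + 1)
21m² + 40m − 21 = 0, so m = −7/3 or m = 3/7.
With m = −7/3: 7x + 3y = −58. With m = 3/7: 3x − 7y = 58.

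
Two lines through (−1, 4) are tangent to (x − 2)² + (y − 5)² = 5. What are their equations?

2x − y = −6 and x + 2y = 7

A line y − (4) = m(x − (−1)) is tangent when its distance from (2, 5) is √5:
[m·(3) − (1)]² = 5(m² + 1)
2m² − 3m − 2 = 0, so m = 2 or m = −1/2.
With m = 2: 2x − y = −6. With m = −1/2: x + 2y = 7.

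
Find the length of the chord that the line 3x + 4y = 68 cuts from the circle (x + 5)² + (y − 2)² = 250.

10

From the line, y = (68 − 3x)/4. Substituting:
25x² − 200x = 0  ⟹  x² − 8x = 0
x = 8 or x = 0, giving (8, 11) and (0, 17).
Chord length = distance between (8, 11) and (0, 17) = √100 = 10.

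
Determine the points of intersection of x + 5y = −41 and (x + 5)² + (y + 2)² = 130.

From the line, y = (−41 − x)/5. Substituting:
26x² + 312x − 1664 = 0  ⟹  x² + 12x − 64 = 0
x = 4 or x = −16, giving (4, −9) and (−16, −5).

(−16, −5) and (4, −9)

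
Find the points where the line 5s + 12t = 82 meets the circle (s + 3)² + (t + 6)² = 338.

Express t = (82 − 5s)/12 and substitute into the circle:
169s² − 676s − 23660 = 0  ⟹  s² − 4s − 140 = 0
s = 14 or s = −10, giving (14, 1) and (−10, 11).

(−10, 11) and (14, 1)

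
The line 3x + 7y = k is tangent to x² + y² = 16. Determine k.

The line touches the circle iff its distance from (0, 0) is 4:
|3·0 + 7·0 − k| / √58 = 4
|k| = 4√58.

k = ±4√58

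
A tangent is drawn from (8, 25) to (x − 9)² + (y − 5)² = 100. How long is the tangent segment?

√301

With centre O = (9, 5), |OP|² = 401 and r² = 100.
By the tangent–radius right angle, tangent length = √(|PO|² − r²) = √301.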